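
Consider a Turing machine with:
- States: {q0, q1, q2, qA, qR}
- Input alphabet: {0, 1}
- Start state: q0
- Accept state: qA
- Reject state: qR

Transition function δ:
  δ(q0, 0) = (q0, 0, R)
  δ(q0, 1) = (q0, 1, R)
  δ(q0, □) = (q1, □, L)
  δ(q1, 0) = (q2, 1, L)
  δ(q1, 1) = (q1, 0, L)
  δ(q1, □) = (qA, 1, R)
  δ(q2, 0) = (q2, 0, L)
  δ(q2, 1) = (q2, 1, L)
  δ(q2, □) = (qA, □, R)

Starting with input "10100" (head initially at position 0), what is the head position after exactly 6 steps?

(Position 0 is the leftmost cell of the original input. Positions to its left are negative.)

Execution trace (head position shown):
Step 0: [q0]10100  (head at position 0)
Step 1: move right → 1[q0]0100  (head at position 1)
Step 2: move right → 10[q0]100  (head at position 2)
Step 3: move right → 101[q0]00  (head at position 3)
Step 4: move right → 1010[q0]0  (head at position 4)
Step 5: move right → 10100[q0]□  (head at position 5)
Step 6: move left → 1010[q1]0□  (head at position 4)

After 6 steps, the head is at position 4.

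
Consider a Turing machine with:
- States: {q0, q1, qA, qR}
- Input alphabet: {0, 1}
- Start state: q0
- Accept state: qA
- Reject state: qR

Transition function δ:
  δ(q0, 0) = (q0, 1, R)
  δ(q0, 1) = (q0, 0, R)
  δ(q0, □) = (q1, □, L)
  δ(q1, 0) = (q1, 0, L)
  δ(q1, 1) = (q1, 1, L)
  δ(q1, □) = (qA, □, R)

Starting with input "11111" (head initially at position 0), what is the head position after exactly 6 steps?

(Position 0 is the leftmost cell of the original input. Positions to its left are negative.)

Execution trace (head position shown):
Step 0: [q0]11111  (head at position 0)
Step 1: move right → 0[q0]1111  (head at position 1)
Step 2: move right → 00[q0]111  (head at position 2)
Step 3: move right → 000[q0]11  (head at position 3)
Step 4: move right → 0000[q0]1  (head at position 4)
Step 5: move right → 00000[q0]□  (head at position 5)
Step 6: move left → 0000[q1]0□  (head at position 4)

After 6 steps, the head is at position 4.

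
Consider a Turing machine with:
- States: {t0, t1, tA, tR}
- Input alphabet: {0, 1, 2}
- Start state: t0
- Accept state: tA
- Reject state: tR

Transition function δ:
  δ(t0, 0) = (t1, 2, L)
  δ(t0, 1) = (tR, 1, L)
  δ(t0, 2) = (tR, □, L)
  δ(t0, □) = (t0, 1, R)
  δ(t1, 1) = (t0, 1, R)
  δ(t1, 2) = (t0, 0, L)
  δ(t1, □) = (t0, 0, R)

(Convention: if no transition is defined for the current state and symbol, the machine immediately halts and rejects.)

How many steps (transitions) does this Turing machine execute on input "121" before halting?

Execution trace:
Initial: [t0]121
Step 1: δ(t0, 1) = (tR, 1, L) → [tR]□121

The machine reaches the reject state tR and halts.

The machine executed 1 step before halting.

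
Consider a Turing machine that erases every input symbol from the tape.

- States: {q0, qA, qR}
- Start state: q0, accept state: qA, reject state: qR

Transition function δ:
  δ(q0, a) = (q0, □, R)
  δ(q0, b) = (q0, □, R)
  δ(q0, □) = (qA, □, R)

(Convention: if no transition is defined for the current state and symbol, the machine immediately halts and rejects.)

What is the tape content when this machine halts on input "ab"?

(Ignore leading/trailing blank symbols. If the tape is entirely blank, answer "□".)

Execution trace:
Initial: [q0]ab
Step 1: δ(q0, a) = (q0, □, R) → □[q0]b
Step 2: δ(q0, b) = (q0, □, R) → □□[q0]□
Step 3: δ(q0, □) = (qA, □, R) → □□□[qA]□

The machine reaches the accept state qA and halts.

Final tape (ignoring leading/trailing blanks): □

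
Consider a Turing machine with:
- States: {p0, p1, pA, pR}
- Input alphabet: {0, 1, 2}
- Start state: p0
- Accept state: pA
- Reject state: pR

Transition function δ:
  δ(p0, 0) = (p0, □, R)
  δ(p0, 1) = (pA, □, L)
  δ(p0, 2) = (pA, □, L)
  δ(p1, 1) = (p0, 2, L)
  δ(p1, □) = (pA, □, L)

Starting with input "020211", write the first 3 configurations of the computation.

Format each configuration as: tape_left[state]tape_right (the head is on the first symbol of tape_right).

Transitions applied:
Step 1: δ(p0, 0) = (p0, □, R)
Step 2: δ(p0, 2) = (pA, □, L)

The first 3 configurations are:
[p0]020211 ⊢ □[p0]20211 ⊢ [pA]□□0211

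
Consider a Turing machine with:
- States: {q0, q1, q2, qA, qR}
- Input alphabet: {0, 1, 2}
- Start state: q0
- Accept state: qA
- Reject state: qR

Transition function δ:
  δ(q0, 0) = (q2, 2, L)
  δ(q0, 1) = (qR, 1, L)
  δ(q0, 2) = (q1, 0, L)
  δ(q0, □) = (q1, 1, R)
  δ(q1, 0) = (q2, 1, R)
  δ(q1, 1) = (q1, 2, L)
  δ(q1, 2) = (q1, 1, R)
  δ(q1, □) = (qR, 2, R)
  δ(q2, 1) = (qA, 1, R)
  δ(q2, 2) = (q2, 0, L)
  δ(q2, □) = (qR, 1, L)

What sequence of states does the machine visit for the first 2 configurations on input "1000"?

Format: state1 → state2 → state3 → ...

Execution trace:
Initial: [q0]1000
Step 1: δ(q0, 1) = (qR, 1, L) → [qR]□1000

The machine reaches the reject state qR and halts.

State sequence: q0 → qR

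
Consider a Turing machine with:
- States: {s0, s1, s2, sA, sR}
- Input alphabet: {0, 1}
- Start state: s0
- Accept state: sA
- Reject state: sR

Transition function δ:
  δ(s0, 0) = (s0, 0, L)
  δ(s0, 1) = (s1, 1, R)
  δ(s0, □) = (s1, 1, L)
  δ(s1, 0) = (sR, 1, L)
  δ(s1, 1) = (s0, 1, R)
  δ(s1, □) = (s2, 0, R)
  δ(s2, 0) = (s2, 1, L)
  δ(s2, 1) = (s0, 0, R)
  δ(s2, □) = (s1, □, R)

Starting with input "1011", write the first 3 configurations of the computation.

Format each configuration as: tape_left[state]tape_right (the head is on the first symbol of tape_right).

Transitions applied:
Step 1: δ(s0, 1) = (s1, 1, R)
Step 2: δ(s1, 0) = (sR, 1, L)

The first 3 configurations are:
[s0]1011 ⊢ 1[s1]011 ⊢ [sR]1111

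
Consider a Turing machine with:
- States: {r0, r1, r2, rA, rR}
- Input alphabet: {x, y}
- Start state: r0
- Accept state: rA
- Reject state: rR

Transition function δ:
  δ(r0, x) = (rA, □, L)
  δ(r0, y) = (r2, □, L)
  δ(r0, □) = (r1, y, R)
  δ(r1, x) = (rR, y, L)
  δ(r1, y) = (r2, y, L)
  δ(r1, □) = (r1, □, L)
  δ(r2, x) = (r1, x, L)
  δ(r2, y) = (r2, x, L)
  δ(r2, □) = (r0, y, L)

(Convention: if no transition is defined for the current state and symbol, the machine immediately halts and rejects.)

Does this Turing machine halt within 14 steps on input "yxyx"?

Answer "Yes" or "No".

Execution trace:
Initial: [r0]yxyx
Step 1: δ(r0, y) = (r2, □, L) → [r2]□□xyx
Step 2: δ(r2, □) = (r0, y, L) → [r0]□y□xyx
Step 3: δ(r0, □) = (r1, y, R) → y[r1]y□xyx
Step 4: δ(r1, y) = (r2, y, L) → [r2]yy□xyx
Step 5: δ(r2, y) = (r2, x, L) → [r2]□xy□xyx
Step 6: δ(r2, □) = (r0, y, L) → [r0]□yxy□xyx
Step 7: δ(r0, □) = (r1, y, R) → y[r1]yxy□xyx
Step 8: δ(r1, y) = (r2, y, L) → [r2]yyxy□xyx
Step 9: δ(r2, y) = (r2, x, L) → [r2]□xyxy□xyx
Step 10: δ(r2, □) = (r0, y, L) → [r0]□yxyxy□xyx
Step 11: δ(r0, □) = (r1, y, R) → y[r1]yxyxy□xyx
Step 12: δ(r1, y) = (r2, y, L) → [r2]yyxyxy□xyx
Step 13: δ(r2, y) = (r2, x, L) → [r2]□xyxyxy□xyx
Step 14: δ(r2, □) = (r0, y, L) → [r0]□yxyxyxy□xyx

The machine has not reached a halting state after 14 steps.
The machine did not halt within the 14-step bound.

Answer: No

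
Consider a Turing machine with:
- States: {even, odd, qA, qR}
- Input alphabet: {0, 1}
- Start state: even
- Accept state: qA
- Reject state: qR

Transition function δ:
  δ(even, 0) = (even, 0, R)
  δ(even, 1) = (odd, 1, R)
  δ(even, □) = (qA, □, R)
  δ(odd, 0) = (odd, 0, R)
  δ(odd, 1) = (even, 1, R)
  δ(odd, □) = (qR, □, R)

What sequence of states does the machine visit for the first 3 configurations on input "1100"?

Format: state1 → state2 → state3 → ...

Execution trace:
Initial: [even]1100
Step 1: δ(even, 1) = (odd, 1, R) → 1[odd]100
Step 2: δ(odd, 1) = (even, 1, R) → 11[even]00

State sequence: even → odd → even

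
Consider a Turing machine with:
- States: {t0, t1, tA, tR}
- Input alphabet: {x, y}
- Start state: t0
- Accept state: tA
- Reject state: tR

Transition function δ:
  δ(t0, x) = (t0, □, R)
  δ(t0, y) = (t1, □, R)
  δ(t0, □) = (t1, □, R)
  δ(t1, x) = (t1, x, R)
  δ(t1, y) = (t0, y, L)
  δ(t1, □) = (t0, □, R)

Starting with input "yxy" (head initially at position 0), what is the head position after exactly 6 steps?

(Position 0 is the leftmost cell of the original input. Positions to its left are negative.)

Execution trace (head position shown):
Step 0: [t0]yxy  (head at position 0)
Step 1: move right → □[t1]xy  (head at position 1)
Step 2: move right → □x[t1]y  (head at position 2)
Step 3: move left → □[t0]xy  (head at position 1)
Step 4: move right → □□[t0]y  (head at position 2)
Step 5: move right → □□□[t1]□  (head at position 3)
Step 6: move right → □□□□[t0]□  (head at position 4)

After 6 steps, the head is at position 4.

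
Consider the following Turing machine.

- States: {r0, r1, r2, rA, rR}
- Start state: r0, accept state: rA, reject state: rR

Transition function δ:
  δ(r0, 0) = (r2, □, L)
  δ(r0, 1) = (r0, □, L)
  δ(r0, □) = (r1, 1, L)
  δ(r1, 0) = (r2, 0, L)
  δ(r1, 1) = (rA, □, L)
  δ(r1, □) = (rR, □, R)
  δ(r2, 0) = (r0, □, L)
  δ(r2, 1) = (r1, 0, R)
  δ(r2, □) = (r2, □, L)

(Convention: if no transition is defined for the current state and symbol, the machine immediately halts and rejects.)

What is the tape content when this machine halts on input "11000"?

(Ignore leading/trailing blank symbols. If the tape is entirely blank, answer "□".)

Execution trace:
Initial: [r0]11000
Step 1: δ(r0, 1) = (r0, □, L) → [r0]□□1000
Step 2: δ(r0, □) = (r1, 1, L) → [r1]□1□1000
Step 3: δ(r1, □) = (rR, □, R) → □[rR]1□1000

The machine reaches the reject state rR and halts.

Final tape (ignoring leading/trailing blanks): 1□1000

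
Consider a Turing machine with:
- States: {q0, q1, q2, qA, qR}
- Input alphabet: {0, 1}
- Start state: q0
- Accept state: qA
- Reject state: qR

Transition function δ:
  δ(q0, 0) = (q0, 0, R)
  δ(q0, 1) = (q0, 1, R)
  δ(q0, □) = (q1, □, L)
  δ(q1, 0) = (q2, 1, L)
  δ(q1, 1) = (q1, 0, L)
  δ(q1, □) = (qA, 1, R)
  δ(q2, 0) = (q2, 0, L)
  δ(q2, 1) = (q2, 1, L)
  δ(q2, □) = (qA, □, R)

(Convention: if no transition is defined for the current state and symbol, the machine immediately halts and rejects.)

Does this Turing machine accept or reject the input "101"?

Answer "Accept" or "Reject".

Execution trace:
Initial: [q0]101
Step 1: δ(q0, 1) = (q0, 1, R) → 1[q0]01
Step 2: δ(q0, 0) = (q0, 0, R) → 10[q0]1
Step 3: δ(q0, 1) = (q0, 1, R) → 101[q0]□
Step 4: δ(q0, □) = (q1, □, L) → 10[q1]1□
Step 5: δ(q1, 1) = (q1, 0, L) → 1[q1]00□
Step 6: δ(q1, 0) = (q2, 1, L) → [q2]110□
Step 7: δ(q2, 1) = (q2, 1, L) → [q2]□110□
Step 8: δ(q2, □) = (qA, □, R) → □[qA]110□

The machine reaches the accept state qA and halts.

Answer: Accept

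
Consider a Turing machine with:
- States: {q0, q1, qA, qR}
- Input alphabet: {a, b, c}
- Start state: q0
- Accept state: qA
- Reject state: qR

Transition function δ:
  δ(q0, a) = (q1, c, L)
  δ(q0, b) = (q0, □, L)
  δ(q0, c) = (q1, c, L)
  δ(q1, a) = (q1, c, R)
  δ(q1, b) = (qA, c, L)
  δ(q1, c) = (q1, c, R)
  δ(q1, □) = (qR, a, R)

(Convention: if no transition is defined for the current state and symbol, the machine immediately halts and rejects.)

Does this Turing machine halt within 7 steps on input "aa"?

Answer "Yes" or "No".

Execution trace:
Initial: [q0]aa
Step 1: δ(q0, a) = (q1, c, L) → [q1]□ca
Step 2: δ(q1, □) = (qR, a, R) → a[qR]ca

The machine reaches the reject state qR and halts.
The machine halted after 2 steps (within the 7-step bound).

Answer: Yes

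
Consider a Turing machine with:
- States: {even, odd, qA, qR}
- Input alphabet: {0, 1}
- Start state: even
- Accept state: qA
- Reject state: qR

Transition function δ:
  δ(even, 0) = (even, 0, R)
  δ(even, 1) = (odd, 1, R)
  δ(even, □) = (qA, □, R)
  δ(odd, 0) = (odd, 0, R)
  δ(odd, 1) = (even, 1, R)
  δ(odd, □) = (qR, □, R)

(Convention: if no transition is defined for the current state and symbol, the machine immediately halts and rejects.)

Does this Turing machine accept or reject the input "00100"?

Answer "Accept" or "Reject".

Execution trace:
Initial: [even]00100
Step 1: δ(even, 0) = (even, 0, R) → 0[even]0100
Step 2: δ(even, 0) = (even, 0, R) → 00[even]100
Step 3: δ(even, 1) = (odd, 1, R) → 001[odd]00
Step 4: δ(odd, 0) = (odd, 0, R) → 0010[odd]0
Step 5: δ(odd, 0) = (odd, 0, R) → 00100[odd]□
Step 6: δ(odd, □) = (qR, □, R) → 00100□[qR]□

The machine reaches the reject state qR and halts.

Answer: Reject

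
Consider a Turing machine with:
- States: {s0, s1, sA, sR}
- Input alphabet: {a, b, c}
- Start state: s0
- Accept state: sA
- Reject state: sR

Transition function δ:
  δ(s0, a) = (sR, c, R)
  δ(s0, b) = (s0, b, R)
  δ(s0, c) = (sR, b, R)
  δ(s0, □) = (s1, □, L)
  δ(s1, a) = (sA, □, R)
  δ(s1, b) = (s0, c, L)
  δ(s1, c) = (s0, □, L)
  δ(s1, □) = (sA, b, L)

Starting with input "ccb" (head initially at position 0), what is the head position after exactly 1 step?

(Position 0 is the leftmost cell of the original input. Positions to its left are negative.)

Execution trace (head position shown):
Step 0: [s0]ccb  (head at position 0)
Step 1: move right → b[sR]cb  (head at position 1)

After 1 step, the head is at position 1.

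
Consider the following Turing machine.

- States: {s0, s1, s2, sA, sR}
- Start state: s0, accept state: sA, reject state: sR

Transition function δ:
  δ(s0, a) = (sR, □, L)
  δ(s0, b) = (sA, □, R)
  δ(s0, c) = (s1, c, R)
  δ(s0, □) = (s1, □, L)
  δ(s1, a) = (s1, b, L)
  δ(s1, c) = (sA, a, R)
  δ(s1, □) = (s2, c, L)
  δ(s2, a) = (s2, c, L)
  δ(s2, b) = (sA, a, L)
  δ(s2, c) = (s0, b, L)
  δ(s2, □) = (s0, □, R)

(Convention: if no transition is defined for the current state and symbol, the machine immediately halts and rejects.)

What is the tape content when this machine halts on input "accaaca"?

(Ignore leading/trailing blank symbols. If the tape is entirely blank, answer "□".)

Execution trace:
Initial: [s0]accaaca
Step 1: δ(s0, a) = (sR, □, L) → [sR]□□ccaaca

The machine reaches the reject state sR and halts.

Final tape (ignoring leading/trailing blanks): ccaaca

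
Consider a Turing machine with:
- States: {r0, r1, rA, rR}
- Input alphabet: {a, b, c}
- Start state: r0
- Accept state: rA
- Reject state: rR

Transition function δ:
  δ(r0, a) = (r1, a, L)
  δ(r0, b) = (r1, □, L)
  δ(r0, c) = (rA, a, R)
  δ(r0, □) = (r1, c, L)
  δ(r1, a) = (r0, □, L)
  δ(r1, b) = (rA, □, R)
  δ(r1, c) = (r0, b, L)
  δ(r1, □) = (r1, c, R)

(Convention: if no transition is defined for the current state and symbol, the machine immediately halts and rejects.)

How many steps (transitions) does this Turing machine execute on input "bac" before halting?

Execution trace:
Initial: [r0]bac
Step 1: δ(r0, b) = (r1, □, L) → [r1]□□ac
Step 2: δ(r1, □) = (r1, c, R) → c[r1]□ac
Step 3: δ(r1, □) = (r1, c, R) → cc[r1]ac
Step 4: δ(r1, a) = (r0, □, L) → c[r0]c□c
Step 5: δ(r0, c) = (rA, a, R) → ca[rA]□c

The machine reaches the accept state rA and halts.

The machine executed 5 steps before halting.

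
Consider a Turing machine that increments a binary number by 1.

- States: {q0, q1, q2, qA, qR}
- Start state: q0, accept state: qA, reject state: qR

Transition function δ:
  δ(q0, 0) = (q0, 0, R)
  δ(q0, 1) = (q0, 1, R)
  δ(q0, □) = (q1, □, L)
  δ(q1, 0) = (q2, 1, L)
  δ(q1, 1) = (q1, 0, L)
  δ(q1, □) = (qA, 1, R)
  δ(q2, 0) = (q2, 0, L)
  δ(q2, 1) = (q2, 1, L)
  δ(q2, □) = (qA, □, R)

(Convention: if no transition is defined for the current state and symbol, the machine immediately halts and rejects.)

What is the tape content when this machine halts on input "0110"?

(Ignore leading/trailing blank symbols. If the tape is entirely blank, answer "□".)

Execution trace:
Initial: [q0]0110
Step 1: δ(q0, 0) = (q0, 0, R) → 0[q0]110
Step 2: δ(q0, 1) = (q0, 1, R) → 01[q0]10
Step 3: δ(q0, 1) = (q0, 1, R) → 011[q0]0
Step 4: δ(q0, 0) = (q0, 0, R) → 0110[q0]□
Step 5: δ(q0, □) = (q1, □, L) → 011[q1]0□
Step 6: δ(q1, 0) = (q2, 1, L) → 01[q2]11□
Step 7: δ(q2, 1) = (q2, 1, L) → 0[q2]111□
Step 8: δ(q2, 1) = (q2, 1, L) → [q2]0111□
Step 9: δ(q2, 0) = (q2, 0, L) → [q2]□0111□
Step 10: δ(q2, □) = (qA, □, R) → □[qA]0111□

The machine reaches the accept state qA and halts.

Final tape (ignoring leading/trailing blanks): 0111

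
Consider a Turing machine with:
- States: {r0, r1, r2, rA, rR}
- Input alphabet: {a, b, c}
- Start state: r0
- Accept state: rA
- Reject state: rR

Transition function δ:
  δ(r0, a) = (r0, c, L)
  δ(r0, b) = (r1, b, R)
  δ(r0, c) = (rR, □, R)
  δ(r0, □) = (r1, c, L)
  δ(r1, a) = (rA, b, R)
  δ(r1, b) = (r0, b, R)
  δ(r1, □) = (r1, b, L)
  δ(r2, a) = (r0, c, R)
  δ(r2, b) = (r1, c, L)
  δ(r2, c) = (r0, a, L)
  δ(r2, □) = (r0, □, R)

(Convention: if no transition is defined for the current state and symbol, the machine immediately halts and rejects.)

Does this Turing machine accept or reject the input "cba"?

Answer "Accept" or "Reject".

Execution trace:
Initial: [r0]cba
Step 1: δ(r0, c) = (rR, □, R) → □[rR]ba

The machine reaches the reject state rR and halts.

Answer: Reject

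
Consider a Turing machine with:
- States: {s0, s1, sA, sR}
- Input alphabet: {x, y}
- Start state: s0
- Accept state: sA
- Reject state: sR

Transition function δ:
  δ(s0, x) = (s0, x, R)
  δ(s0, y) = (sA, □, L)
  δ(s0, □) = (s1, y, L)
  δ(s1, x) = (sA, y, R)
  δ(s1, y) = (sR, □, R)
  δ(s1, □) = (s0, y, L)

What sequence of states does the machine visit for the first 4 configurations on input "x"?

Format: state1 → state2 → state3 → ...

Execution trace:
Initial: [s0]x
Step 1: δ(s0, x) = (s0, x, R) → x[s0]□
Step 2: δ(s0, □) = (s1, y, L) → [s1]xy
Step 3: δ(s1, x) = (sA, y, R) → y[sA]y

The machine reaches the accept state sA and halts.

State sequence: s0 → s0 → s1 → sA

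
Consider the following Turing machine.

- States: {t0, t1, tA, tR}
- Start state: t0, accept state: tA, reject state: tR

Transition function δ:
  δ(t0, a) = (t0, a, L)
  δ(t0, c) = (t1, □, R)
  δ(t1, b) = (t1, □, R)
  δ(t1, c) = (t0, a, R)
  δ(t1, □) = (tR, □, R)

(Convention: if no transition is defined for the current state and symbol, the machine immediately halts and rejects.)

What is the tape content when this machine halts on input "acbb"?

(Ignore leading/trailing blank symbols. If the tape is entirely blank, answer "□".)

Execution trace:
Initial: [t0]acbb
Step 1: δ(t0, a) = (t0, a, L) → [t0]□acbb

No transition is defined for δ(t0, □). By convention the machine halts and rejects.

Final tape (ignoring leading/trailing blanks): acbb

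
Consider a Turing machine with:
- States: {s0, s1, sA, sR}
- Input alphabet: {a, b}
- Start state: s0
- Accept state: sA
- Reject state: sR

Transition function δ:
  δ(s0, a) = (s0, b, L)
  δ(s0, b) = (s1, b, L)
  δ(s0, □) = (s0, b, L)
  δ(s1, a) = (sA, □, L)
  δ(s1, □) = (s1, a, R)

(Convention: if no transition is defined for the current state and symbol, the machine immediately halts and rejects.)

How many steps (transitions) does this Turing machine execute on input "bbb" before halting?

Execution trace:
Initial: [s0]bbb
Step 1: δ(s0, b) = (s1, b, L) → [s1]□bbb
Step 2: δ(s1, □) = (s1, a, R) → a[s1]bbb

No transition is defined for δ(s1, b). By convention the machine halts and rejects.

The machine executed 2 steps before halting.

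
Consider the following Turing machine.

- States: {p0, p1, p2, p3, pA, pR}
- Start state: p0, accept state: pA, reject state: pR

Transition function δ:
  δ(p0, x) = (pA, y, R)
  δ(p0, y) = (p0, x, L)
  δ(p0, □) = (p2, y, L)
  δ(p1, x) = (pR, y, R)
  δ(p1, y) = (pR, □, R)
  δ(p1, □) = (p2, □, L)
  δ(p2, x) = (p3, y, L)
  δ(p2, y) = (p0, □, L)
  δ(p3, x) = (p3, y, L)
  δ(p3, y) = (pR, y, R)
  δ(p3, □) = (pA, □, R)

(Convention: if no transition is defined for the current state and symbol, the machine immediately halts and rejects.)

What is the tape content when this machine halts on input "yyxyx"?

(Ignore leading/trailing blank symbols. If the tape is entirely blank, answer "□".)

Execution trace:
Initial: [p0]yyxyx
Step 1: δ(p0, y) = (p0, x, L) → [p0]□xyxyx
Step 2: δ(p0, □) = (p2, y, L) → [p2]□yxyxyx

No transition is defined for δ(p2, □). By convention the machine halts and rejects.

Final tape (ignoring leading/trailing blanks): yxyxyx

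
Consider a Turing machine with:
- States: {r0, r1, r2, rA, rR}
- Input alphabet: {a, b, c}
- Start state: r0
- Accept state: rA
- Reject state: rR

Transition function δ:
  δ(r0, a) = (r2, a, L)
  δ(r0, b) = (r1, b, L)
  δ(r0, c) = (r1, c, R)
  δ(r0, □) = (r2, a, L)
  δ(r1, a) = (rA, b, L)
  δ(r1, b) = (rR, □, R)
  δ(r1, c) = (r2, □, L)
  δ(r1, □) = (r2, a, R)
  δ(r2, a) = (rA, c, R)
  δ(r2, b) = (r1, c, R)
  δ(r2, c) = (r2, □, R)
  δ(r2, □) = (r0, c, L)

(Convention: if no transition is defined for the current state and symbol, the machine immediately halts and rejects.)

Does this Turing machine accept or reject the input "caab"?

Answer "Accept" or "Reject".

Execution trace:
Initial: [r0]caab
Step 1: δ(r0, c) = (r1, c, R) → c[r1]aab
Step 2: δ(r1, a) = (rA, b, L) → [rA]cbab

The machine reaches the accept state rA and halts.

Answer: Accept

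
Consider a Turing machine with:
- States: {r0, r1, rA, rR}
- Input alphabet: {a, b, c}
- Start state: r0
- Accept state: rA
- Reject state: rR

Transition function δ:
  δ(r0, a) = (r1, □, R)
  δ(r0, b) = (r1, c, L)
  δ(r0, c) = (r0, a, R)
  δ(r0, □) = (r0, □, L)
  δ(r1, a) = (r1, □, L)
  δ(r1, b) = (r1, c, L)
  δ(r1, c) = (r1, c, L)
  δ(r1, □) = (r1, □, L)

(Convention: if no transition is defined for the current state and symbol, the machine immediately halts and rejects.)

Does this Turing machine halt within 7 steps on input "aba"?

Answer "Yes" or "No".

Execution trace:
Initial: [r0]aba
Step 1: δ(r0, a) = (r1, □, R) → □[r1]ba
Step 2: δ(r1, b) = (r1, c, L) → [r1]□ca
Step 3: δ(r1, □) = (r1, □, L) → [r1]□□ca
Step 4: δ(r1, □) = (r1, □, L) → [r1]□□□ca
Step 5: δ(r1, □) = (r1, □, L) → [r1]□□□□ca
Step 6: δ(r1, □) = (r1, □, L) → [r1]□□□□□ca
Step 7: δ(r1, □) = (r1, □, L) → [r1]□□□□□□ca

The machine has not reached a halting state after 7 steps.
The machine did not halt within the 7-step bound.

Answer: No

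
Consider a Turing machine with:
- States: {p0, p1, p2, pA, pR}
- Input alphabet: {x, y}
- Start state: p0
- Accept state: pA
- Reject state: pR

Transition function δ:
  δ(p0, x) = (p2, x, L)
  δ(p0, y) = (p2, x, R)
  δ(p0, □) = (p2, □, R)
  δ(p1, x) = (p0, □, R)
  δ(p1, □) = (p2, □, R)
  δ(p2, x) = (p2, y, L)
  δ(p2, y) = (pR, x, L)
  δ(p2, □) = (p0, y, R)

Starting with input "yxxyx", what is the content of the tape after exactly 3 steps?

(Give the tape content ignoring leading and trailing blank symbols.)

Execution trace:
Initial: [p0]yxxyx
Step 1: δ(p0, y) = (p2, x, R) → x[p2]xxyx
Step 2: δ(p2, x) = (p2, y, L) → [p2]xyxyx
Step 3: δ(p2, x) = (p2, y, L) → [p2]□yyxyx

After 3 steps, the tape (ignoring leading/trailing blanks) is: yyxyx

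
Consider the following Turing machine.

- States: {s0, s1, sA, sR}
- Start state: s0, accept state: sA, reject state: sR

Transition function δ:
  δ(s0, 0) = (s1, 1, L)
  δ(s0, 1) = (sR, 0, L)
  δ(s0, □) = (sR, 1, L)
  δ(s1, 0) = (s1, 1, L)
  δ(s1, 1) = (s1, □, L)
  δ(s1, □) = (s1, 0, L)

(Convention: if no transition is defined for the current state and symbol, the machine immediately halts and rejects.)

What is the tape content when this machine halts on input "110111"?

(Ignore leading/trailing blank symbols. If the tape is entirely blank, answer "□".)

Execution trace:
Initial: [s0]110111
Step 1: δ(s0, 1) = (sR, 0, L) → [sR]□010111

The machine reaches the reject state sR and halts.

Final tape (ignoring leading/trailing blanks): 010111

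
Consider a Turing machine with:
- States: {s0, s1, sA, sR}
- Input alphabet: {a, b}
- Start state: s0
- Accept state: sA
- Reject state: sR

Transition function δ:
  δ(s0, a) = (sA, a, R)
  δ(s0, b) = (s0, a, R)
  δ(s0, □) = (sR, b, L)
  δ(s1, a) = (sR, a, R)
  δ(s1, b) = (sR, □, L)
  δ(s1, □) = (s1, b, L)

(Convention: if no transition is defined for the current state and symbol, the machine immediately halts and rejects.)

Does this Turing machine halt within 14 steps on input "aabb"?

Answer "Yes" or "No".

Execution trace:
Initial: [s0]aabb
Step 1: δ(s0, a) = (sA, a, R) → a[sA]abb

The machine reaches the accept state sA and halts.
The machine halted after 1 step (within the 14-step bound).

Answer: Yes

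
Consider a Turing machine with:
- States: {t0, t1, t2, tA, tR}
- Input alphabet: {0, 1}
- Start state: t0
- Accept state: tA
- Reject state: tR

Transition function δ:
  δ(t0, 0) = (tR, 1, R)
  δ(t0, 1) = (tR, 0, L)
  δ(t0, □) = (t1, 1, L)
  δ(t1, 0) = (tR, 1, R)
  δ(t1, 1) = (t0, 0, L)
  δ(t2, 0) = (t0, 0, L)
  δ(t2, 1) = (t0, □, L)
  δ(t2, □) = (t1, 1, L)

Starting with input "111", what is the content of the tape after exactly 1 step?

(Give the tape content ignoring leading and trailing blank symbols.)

Execution trace:
Initial: [t0]111
Step 1: δ(t0, 1) = (tR, 0, L) → [tR]□011

The machine reaches the reject state tR and halts.

After 1 step, the tape (ignoring leading/trailing blanks) is: 011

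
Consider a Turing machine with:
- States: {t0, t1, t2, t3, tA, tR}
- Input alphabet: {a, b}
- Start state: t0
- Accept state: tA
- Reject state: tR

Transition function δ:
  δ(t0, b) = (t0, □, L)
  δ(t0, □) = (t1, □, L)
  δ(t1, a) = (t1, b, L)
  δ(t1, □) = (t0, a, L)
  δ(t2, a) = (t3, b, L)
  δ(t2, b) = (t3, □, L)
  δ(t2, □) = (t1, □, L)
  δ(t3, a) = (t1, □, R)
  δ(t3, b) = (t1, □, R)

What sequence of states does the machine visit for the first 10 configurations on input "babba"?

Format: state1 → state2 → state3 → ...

Execution trace:
Initial: [t0]babba
Step 1: δ(t0, b) = (t0, □, L) → [t0]□□abba
Step 2: δ(t0, □) = (t1, □, L) → [t1]□□□abba
Step 3: δ(t1, □) = (t0, a, L) → [t0]□a□□abba
Step 4: δ(t0, □) = (t1, □, L) → [t1]□□a□□abba
Step 5: δ(t1, □) = (t0, a, L) → [t0]□a□a□□abba
Step 6: δ(t0, □) = (t1, □, L) → [t1]□□a□a□□abba
Step 7: δ(t1, □) = (t0, a, L) → [t0]□a□a□a□□abba
Step 8: δ(t0, □) = (t1, □, L) → [t1]□□a□a□a□□abba
Step 9: δ(t1, □) = (t0, a, L) → [t0]□a□a□a□a□□abba

State sequence: t0 → t0 → t1 → t0 → t1 → t0 → t1 → t0 → t1 → t0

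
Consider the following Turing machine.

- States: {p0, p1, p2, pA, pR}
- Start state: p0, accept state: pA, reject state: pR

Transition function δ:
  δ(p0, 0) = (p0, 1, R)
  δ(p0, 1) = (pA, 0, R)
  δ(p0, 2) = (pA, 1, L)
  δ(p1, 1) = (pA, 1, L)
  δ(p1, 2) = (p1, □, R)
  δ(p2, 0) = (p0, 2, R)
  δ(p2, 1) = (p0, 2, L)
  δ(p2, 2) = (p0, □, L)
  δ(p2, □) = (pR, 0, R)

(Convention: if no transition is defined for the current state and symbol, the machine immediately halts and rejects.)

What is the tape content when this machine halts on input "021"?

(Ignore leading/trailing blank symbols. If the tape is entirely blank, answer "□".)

Execution trace:
Initial: [p0]021
Step 1: δ(p0, 0) = (p0, 1, R) → 1[p0]21
Step 2: δ(p0, 2) = (pA, 1, L) → [pA]111

The machine reaches the accept state pA and halts.

Final tape (ignoring leading/trailing blanks): 111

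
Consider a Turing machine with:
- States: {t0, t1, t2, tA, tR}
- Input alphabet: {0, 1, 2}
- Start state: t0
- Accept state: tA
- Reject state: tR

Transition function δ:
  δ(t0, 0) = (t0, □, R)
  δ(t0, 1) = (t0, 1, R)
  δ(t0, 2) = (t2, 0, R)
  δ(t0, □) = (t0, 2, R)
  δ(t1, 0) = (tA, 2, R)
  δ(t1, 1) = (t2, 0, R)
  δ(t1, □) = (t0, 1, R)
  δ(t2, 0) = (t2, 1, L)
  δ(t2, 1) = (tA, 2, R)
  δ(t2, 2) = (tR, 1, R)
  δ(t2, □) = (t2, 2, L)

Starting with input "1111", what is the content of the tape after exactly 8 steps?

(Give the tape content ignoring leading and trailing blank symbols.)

Execution trace:
Initial: [t0]1111
Step 1: δ(t0, 1) = (t0, 1, R) → 1[t0]111
Step 2: δ(t0, 1) = (t0, 1, R) → 11[t0]11
Step 3: δ(t0, 1) = (t0, 1, R) → 111[t0]1
Step 4: δ(t0, 1) = (t0, 1, R) → 1111[t0]□
Step 5: δ(t0, □) = (t0, 2, R) → 11112[t0]□
Step 6: δ(t0, □) = (t0, 2, R) → 111122[t0]□
Step 7: δ(t0, □) = (t0, 2, R) → 1111222[t0]□
Step 8: δ(t0, □) = (t0, 2, R) → 11112222[t0]□

After 8 steps, the tape (ignoring leading/trailing blanks) is: 11112222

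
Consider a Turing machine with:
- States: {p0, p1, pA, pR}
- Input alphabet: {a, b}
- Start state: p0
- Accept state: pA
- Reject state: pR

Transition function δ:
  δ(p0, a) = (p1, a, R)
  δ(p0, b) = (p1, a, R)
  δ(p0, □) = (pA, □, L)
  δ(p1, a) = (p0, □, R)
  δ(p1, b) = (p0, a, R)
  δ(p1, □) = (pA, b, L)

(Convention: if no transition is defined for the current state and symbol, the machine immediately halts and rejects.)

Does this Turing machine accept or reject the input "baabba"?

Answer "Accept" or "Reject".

Execution trace:
Initial: [p0]baabba
Step 1: δ(p0, b) = (p1, a, R) → a[p1]aabba
Step 2: δ(p1, a) = (p0, □, R) → a□[p0]abba
Step 3: δ(p0, a) = (p1, a, R) → a□a[p1]bba
Step 4: δ(p1, b) = (p0, a, R) → a□aa[p0]ba
Step 5: δ(p0, b) = (p1, a, R) → a□aaa[p1]a
Step 6: δ(p1, a) = (p0, □, R) → a□aaa□[p0]□
Step 7: δ(p0, □) = (pA, □, L) → a□aaa[pA]□□

The machine reaches the accept state pA and halts.

Answer: Accept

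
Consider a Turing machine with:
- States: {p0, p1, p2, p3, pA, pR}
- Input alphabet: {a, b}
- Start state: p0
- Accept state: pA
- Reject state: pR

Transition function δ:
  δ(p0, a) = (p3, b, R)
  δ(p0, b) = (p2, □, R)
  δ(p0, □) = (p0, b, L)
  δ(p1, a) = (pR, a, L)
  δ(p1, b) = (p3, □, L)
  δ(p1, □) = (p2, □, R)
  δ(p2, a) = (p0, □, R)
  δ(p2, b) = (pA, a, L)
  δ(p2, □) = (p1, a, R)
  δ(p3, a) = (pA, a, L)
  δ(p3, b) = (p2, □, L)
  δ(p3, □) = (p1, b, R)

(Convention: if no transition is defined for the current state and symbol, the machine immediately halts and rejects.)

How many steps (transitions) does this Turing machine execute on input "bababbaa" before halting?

Execution trace:
Initial: [p0]bababbaa
Step 1: δ(p0, b) = (p2, □, R) → □[p2]ababbaa
Step 2: δ(p2, a) = (p0, □, R) → □□[p0]babbaa
Step 3: δ(p0, b) = (p2, □, R) → □□□[p2]abbaa
Step 4: δ(p2, a) = (p0, □, R) → □□□□[p0]bbaa
Step 5: δ(p0, b) = (p2, □, R) → □□□□□[p2]baa
Step 6: δ(p2, b) = (pA, a, L) → □□□□[pA]□aaa

The machine reaches the accept state pA and halts.

The machine executed 6 steps before halting.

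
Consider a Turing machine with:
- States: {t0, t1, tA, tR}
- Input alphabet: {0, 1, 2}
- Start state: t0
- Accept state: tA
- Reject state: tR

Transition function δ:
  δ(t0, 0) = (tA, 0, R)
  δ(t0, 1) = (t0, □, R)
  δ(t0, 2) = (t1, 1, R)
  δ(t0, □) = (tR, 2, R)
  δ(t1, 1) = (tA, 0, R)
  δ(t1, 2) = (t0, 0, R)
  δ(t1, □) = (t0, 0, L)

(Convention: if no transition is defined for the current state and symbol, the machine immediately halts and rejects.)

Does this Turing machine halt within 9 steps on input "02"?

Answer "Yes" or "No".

Execution trace:
Initial: [t0]02
Step 1: δ(t0, 0) = (tA, 0, R) → 0[tA]2

The machine reaches the accept state tA and halts.
The machine halted after 1 step (within the 9-step bound).

Answer: Yes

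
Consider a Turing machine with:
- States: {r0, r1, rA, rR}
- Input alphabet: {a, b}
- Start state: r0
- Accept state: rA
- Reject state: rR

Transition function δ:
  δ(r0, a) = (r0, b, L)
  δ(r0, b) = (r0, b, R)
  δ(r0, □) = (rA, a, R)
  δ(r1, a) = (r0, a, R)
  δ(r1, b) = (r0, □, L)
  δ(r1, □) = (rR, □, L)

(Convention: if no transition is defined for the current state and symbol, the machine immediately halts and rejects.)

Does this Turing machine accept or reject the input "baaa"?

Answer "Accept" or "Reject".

Execution trace:
Initial: [r0]baaa
Step 1: δ(r0, b) = (r0, b, R) → b[r0]aaa
Step 2: δ(r0, a) = (r0, b, L) → [r0]bbaa
Step 3: δ(r0, b) = (r0, b, R) → b[r0]baa
Step 4: δ(r0, b) = (r0, b, R) → bb[r0]aa
Step 5: δ(r0, a) = (r0, b, L) → b[r0]bba
Step 6: δ(r0, b) = (r0, b, R) → bb[r0]ba
Step 7: δ(r0, b) = (r0, b, R) → bbb[r0]a
Step 8: δ(r0, a) = (r0, b, L) → bb[r0]bb
Step 9: δ(r0, b) = (r0, b, R) → bbb[r0]b
Step 10: δ(r0, b) = (r0, b, R) → bbbb[r0]□
Step 11: δ(r0, □) = (rA, a, R) → bbbba[rA]□

The machine reaches the accept state rA and halts.

Answer: Accept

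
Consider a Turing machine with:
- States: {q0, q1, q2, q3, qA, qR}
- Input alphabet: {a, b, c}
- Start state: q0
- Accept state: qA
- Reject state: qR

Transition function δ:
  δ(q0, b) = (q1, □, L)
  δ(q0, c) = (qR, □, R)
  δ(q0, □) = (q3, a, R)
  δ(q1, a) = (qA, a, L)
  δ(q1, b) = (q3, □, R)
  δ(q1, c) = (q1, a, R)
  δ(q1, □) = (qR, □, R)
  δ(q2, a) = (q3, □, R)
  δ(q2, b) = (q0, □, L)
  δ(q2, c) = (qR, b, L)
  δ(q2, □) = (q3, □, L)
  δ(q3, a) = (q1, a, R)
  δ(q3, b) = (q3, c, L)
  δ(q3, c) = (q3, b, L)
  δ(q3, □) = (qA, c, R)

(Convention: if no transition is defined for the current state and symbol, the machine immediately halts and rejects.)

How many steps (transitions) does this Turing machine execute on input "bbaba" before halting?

Execution trace:
Initial: [q0]bbaba
Step 1: δ(q0, b) = (q1, □, L) → [q1]□□baba
Step 2: δ(q1, □) = (qR, □, R) → □[qR]□baba

The machine reaches the reject state qR and halts.

The machine executed 2 steps before halting.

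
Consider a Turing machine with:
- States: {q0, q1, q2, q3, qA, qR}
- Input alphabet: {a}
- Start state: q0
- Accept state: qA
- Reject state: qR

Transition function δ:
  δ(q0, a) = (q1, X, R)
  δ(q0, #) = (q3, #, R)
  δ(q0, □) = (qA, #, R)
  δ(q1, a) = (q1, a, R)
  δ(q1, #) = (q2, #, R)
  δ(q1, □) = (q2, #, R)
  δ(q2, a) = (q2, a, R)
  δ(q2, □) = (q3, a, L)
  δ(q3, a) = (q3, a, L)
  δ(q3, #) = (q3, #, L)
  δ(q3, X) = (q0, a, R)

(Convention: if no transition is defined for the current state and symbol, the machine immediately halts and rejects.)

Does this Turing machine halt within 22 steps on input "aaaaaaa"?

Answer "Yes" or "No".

Execution trace:
Initial: [q0]aaaaaaa
Step 1: δ(q0, a) = (q1, X, R) → X[q1]aaaaaa
Step 2: δ(q1, a) = (q1, a, R) → Xa[q1]aaaaa
Step 3: δ(q1, a) = (q1, a, R) → Xaa[q1]aaaa
Step 4: δ(q1, a) = (q1, a, R) → Xaaa[q1]aaa
Step 5: δ(q1, a) = (q1, a, R) → Xaaaa[q1]aa
Step 6: δ(q1, a) = (q1, a, R) → Xaaaaa[q1]a
Step 7: δ(q1, a) = (q1, a, R) → Xaaaaaa[q1]□
Step 8: δ(q1, □) = (q2, #, R) → Xaaaaaa#[q2]□
Step 9: δ(q2, □) = (q3, a, L) → Xaaaaaa[q3]#a
Step 10: δ(q3, #) = (q3, #, L) → Xaaaaa[q3]a#a
Step 11: δ(q3, a) = (q3, a, L) → Xaaaa[q3]aa#a
Step 12: δ(q3, a) = (q3, a, L) → Xaaa[q3]aaa#a
Step 13: δ(q3, a) = (q3, a, L) → Xaa[q3]aaaa#a
Step 14: δ(q3, a) = (q3, a, L) → Xa[q3]aaaaa#a
Step 15: δ(q3, a) = (q3, a, L) → X[q3]aaaaaa#a
Step 16: δ(q3, a) = (q3, a, L) → [q3]Xaaaaaa#a
Step 17: δ(q3, X) = (q0, a, R) → a[q0]aaaaaa#a
Step 18: δ(q0, a) = (q1, X, R) → aX[q1]aaaaa#a
Step 19: δ(q1, a) = (q1, a, R) → aXa[q1]aaaa#a
Step 20: δ(q1, a) = (q1, a, R) → aXaa[q1]aaa#a
Step 21: δ(q1, a) = (q1, a, R) → aXaaa[q1]aa#a
Step 22: δ(q1, a) = (q1, a, R) → aXaaaa[q1]a#a

The machine has not reached a halting state after 22 steps.
The machine did not halt within the 22-step bound.

Answer: No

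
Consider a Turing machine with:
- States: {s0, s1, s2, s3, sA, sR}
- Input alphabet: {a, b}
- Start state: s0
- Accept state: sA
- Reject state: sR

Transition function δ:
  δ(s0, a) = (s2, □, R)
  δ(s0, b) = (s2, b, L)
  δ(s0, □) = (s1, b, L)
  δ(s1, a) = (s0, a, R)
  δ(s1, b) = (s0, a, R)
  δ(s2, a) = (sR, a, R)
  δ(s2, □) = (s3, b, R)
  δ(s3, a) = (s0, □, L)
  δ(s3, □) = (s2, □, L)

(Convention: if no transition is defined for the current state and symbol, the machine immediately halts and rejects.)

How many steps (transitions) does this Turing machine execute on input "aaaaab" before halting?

Execution trace:
Initial: [s0]aaaaab
Step 1: δ(s0, a) = (s2, □, R) → □[s2]aaaab
Step 2: δ(s2, a) = (sR, a, R) → □a[sR]aaab

The machine reaches the reject state sR and halts.

The machine executed 2 steps before halting.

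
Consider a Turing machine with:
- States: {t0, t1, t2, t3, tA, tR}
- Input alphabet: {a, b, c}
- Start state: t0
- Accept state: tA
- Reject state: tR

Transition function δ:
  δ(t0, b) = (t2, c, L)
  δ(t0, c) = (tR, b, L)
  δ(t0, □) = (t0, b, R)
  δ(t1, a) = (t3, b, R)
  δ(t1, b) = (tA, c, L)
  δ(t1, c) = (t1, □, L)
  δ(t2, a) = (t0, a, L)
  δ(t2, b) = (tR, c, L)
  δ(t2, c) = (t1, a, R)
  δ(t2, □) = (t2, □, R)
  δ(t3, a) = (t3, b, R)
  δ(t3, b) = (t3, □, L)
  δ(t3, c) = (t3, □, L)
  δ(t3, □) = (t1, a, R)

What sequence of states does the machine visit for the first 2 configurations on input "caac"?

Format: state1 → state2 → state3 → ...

Execution trace:
Initial: [t0]caac
Step 1: δ(t0, c) = (tR, b, L) → [tR]□baac

The machine reaches the reject state tR and halts.

State sequence: t0 → tR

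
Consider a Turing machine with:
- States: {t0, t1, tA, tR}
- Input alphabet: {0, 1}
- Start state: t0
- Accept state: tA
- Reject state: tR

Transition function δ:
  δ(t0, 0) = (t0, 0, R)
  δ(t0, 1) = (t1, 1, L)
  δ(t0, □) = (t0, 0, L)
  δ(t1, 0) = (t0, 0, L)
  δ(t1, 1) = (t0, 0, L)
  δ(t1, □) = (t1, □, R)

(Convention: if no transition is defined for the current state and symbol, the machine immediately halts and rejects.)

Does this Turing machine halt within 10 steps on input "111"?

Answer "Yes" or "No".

Execution trace:
Initial: [t0]111
Step 1: δ(t0, 1) = (t1, 1, L) → [t1]□111
Step 2: δ(t1, □) = (t1, □, R) → □[t1]111
Step 3: δ(t1, 1) = (t0, 0, L) → [t0]□011
Step 4: δ(t0, □) = (t0, 0, L) → [t0]□0011
Step 5: δ(t0, □) = (t0, 0, L) → [t0]□00011
Step 6: δ(t0, □) = (t0, 0, L) → [t0]□000011
Step 7: δ(t0, □) = (t0, 0, L) → [t0]□0000011
Step 8: δ(t0, □) = (t0, 0, L) → [t0]□00000011
Step 9: δ(t0, □) = (t0, 0, L) → [t0]□000000011
Step 10: δ(t0, □) = (t0, 0, L) → [t0]□0000000011

The machine has not reached a halting state after 10 steps.
The machine did not halt within the 10-step bound.

Answer: No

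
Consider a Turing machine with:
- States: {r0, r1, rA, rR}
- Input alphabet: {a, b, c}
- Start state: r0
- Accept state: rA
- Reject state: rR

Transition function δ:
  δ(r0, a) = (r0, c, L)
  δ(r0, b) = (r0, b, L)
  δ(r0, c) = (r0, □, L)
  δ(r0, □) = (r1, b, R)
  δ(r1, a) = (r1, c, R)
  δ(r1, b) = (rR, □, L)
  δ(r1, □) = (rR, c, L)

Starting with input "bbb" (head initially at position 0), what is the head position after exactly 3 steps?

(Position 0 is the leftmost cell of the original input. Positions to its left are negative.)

Execution trace (head position shown):
Step 0: [r0]bbb  (head at position 0)
Step 1: move left → [r0]□bbb  (head at position -1)
Step 2: move right → b[r1]bbb  (head at position 0)
Step 3: move left → [rR]b□bb  (head at position -1)

After 3 steps, the head is at position -1.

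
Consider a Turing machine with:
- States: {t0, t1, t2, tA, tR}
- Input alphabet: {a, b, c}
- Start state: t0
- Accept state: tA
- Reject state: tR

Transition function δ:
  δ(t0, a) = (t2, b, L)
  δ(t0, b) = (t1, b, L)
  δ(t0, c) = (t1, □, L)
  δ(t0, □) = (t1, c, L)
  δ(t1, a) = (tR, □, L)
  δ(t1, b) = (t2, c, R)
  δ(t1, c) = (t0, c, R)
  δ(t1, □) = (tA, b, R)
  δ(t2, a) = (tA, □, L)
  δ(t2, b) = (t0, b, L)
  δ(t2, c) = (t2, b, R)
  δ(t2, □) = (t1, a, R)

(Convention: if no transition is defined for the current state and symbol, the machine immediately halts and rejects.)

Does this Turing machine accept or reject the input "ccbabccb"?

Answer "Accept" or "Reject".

Execution trace:
Initial: [t0]ccbabccb
Step 1: δ(t0, c) = (t1, □, L) → [t1]□□cbabccb
Step 2: δ(t1, □) = (tA, b, R) → b[tA]□cbabccb

The machine reaches the accept state tA and halts.

Answer: Accept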